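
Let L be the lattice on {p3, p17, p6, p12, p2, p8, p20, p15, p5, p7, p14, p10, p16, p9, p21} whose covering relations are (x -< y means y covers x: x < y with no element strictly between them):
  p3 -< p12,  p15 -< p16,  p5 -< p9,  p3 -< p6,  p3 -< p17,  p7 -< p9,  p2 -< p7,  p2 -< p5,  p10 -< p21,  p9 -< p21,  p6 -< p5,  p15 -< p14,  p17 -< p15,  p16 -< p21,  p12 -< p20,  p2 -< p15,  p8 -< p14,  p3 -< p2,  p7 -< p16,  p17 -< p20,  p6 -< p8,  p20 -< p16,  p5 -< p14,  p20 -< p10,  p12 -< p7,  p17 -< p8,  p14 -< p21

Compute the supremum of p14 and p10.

Common upper bounds of {p14, p10}: p21.
The least among these is p21.

p21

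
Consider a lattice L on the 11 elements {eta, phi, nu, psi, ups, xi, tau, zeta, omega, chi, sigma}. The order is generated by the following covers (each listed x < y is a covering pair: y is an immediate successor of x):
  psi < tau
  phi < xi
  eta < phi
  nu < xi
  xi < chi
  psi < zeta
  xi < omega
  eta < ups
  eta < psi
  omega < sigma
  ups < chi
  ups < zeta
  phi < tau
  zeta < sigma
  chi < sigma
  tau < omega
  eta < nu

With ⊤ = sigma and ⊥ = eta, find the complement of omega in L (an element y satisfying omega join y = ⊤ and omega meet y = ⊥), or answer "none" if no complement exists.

ups

Need y with omega ∨ y = sigma and omega ∧ y = eta.
Checking each element gives: ups.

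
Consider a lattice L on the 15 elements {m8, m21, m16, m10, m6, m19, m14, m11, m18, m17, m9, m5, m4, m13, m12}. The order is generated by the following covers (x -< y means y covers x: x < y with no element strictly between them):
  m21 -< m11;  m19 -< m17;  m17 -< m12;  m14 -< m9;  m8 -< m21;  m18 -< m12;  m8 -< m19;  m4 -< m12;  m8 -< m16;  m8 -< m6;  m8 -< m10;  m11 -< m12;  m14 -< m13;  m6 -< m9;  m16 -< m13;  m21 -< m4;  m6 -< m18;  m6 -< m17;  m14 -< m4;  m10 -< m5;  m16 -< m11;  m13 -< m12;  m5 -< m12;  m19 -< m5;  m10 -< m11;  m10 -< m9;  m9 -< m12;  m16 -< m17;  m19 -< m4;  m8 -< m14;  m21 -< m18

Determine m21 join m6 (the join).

m18

Common upper bounds of {m21, m6}: m12, m18.
The least among these is m18.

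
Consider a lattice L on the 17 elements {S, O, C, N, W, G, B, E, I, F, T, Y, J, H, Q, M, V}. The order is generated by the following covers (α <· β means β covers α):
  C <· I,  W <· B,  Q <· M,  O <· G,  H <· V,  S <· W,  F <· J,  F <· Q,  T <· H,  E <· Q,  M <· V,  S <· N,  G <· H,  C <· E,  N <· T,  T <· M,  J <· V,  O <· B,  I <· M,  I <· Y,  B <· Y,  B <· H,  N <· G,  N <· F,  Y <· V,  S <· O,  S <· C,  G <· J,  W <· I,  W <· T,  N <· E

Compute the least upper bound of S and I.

I

Common upper bounds of {S, I}: I, M, V, Y.
The least among these is I.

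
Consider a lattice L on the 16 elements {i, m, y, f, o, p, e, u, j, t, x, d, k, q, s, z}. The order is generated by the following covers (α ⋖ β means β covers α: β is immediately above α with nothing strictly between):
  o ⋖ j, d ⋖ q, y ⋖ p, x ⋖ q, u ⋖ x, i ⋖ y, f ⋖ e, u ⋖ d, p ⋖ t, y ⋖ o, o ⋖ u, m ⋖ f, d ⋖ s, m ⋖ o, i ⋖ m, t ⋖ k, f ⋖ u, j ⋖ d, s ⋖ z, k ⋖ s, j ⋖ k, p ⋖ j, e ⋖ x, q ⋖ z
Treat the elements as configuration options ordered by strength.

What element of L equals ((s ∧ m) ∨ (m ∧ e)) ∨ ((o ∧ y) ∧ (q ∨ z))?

s ∧ m = m
m ∧ e = m
m ∨ m = m
o ∧ y = y
q ∨ z = z
y ∧ z = y
m ∨ y = o

o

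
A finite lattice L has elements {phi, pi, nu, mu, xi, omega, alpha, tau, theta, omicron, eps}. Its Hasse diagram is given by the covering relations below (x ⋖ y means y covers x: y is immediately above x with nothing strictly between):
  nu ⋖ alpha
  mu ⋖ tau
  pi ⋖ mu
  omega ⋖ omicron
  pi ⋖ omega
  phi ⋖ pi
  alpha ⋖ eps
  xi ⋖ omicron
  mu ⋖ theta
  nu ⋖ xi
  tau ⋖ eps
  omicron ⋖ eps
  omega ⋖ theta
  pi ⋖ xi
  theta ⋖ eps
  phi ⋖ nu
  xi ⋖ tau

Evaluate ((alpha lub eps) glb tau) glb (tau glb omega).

alpha ∨ eps = eps
eps ∧ tau = tau
tau ∧ omega = pi
tau ∧ pi = pi

pi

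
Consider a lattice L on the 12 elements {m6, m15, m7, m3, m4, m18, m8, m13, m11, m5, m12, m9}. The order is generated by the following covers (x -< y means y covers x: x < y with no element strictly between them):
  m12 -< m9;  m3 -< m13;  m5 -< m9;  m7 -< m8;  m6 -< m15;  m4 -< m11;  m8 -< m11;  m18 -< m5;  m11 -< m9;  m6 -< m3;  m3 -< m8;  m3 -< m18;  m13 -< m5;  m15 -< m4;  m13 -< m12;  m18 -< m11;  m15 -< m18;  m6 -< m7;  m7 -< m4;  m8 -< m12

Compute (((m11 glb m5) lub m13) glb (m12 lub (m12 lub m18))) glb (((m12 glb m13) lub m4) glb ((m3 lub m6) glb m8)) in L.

m11 ∧ m5 = m18
m18 ∨ m13 = m5
m12 ∨ m18 = m9
m12 ∨ m9 = m9
m5 ∧ m9 = m5
m12 ∧ m13 = m13
m13 ∨ m4 = m9
m3 ∨ m6 = m3
m3 ∧ m8 = m3
m9 ∧ m3 = m3
m5 ∧ m3 = m3

m3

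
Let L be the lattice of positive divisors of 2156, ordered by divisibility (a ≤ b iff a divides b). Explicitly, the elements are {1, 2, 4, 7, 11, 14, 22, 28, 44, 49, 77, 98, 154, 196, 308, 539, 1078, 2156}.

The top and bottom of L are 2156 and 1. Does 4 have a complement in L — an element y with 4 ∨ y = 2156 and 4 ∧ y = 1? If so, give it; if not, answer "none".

Need y with 4 ∨ y = 2156 and 4 ∧ y = 1.
Checking each element gives: 539.

539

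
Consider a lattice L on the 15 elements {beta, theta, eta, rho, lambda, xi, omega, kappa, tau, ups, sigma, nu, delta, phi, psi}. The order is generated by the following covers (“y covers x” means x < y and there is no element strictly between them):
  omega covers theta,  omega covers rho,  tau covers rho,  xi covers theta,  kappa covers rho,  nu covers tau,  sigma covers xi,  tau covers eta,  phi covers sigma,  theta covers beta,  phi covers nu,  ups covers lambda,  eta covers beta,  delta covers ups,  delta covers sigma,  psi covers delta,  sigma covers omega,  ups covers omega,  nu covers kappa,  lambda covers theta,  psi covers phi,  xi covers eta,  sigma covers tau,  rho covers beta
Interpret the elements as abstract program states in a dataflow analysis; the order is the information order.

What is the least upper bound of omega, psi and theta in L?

Common upper bounds of {omega, psi, theta}: psi.
The least among these is psi.

psi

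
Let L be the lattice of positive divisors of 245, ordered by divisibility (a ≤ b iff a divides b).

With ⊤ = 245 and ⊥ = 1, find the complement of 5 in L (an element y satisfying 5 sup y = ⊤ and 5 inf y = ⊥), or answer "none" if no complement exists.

Need y with 5 ∨ y = 245 and 5 ∧ y = 1.
Checking each element gives: 49.

49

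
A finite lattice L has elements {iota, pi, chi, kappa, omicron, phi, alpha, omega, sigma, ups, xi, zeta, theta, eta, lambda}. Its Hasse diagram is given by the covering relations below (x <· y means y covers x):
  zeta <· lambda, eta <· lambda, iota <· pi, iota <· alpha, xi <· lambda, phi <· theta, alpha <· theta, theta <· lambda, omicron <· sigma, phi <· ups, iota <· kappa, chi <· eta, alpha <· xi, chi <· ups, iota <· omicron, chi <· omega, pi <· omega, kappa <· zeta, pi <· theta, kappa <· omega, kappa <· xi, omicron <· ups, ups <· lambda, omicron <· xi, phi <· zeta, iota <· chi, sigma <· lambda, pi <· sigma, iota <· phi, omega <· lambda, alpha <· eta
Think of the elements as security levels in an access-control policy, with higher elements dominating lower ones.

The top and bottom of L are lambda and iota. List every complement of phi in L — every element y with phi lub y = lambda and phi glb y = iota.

Need y with phi ∨ y = lambda and phi ∧ y = iota.
Checking each element gives: eta, omega, sigma, xi.

eta, omega, sigma, xi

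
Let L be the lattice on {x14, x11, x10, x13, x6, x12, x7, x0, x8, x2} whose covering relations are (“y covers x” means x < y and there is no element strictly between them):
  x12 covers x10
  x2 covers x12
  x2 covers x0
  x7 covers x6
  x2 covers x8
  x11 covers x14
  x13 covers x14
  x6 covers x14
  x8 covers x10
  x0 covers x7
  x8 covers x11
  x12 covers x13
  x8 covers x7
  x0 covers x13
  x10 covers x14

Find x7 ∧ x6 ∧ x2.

Common lower bounds of {x7, x6, x2}: x14, x6.
The greatest among these is x6.

x6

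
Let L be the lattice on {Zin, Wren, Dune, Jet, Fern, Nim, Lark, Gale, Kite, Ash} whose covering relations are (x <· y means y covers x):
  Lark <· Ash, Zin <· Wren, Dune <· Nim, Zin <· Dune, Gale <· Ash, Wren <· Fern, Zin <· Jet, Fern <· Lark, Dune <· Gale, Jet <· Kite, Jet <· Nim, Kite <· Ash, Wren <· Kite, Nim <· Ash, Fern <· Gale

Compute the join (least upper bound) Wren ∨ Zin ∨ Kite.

Kite

Common upper bounds of {Wren, Zin, Kite}: Ash, Kite.
The least among these is Kite.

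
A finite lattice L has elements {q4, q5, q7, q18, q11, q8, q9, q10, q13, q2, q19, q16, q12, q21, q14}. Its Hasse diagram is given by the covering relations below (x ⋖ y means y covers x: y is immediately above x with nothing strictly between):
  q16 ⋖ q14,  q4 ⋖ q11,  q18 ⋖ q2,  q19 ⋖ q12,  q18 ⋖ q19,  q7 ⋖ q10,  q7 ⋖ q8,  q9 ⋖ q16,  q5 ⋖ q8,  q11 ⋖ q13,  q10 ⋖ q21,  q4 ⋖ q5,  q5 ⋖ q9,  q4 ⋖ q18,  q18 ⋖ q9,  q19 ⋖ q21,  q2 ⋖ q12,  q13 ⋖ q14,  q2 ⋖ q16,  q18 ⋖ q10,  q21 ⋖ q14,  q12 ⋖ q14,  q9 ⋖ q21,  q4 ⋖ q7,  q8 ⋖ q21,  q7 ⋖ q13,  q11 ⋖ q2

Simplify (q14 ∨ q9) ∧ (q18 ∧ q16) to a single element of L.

q18

q14 ∨ q9 = q14
q18 ∧ q16 = q18
q14 ∧ q18 = q18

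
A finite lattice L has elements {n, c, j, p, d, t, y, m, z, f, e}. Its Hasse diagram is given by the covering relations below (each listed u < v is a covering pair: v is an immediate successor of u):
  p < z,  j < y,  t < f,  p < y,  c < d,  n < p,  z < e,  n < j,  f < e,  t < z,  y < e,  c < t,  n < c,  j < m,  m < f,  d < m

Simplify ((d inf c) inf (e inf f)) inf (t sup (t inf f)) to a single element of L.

c

d ∧ c = c
e ∧ f = f
c ∧ f = c
t ∧ f = t
t ∨ t = t
c ∧ t = c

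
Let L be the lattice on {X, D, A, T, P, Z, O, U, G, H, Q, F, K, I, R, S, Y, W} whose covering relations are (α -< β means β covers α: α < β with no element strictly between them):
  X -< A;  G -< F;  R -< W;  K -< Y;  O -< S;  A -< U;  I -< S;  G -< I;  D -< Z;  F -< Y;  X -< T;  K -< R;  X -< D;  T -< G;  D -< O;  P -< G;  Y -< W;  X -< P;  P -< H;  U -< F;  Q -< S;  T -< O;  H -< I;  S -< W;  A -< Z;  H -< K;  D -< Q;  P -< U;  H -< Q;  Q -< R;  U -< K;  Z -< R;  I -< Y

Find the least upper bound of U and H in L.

K

Common upper bounds of {U, H}: K, R, W, Y.
The least among these is K.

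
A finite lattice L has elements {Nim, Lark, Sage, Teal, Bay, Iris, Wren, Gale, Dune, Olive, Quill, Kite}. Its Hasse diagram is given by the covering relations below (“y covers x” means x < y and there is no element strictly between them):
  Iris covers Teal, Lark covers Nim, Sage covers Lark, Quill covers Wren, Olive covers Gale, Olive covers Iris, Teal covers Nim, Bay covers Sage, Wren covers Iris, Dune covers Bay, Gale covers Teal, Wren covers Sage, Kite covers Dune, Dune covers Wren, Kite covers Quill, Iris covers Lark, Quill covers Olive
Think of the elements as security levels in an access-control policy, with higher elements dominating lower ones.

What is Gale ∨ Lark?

Olive

Common upper bounds of {Gale, Lark}: Kite, Olive, Quill.
The least among these is Olive.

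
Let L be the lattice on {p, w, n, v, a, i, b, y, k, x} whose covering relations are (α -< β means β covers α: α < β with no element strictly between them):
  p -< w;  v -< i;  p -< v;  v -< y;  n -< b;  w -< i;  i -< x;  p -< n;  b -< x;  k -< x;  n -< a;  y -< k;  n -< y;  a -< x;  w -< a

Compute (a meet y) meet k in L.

n

a ∧ y = n
n ∧ k = n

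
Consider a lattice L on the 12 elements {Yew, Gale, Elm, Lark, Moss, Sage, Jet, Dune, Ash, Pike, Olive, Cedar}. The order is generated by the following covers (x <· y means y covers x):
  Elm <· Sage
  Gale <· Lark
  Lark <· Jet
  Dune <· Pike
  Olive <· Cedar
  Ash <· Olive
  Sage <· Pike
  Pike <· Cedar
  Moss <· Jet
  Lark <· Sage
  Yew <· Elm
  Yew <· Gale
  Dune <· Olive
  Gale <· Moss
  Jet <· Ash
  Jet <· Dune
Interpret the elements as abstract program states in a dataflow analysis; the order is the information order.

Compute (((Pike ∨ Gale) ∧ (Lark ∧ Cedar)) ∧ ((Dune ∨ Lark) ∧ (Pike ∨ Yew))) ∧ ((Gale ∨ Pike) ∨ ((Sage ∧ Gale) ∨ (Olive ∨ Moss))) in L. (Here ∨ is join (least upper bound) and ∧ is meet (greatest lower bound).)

Pike ∨ Gale = Pike
Lark ∧ Cedar = Lark
Pike ∧ Lark = Lark
Dune ∨ Lark = Dune
Pike ∨ Yew = Pike
Dune ∧ Pike = Dune
Lark ∧ Dune = Lark
Gale ∨ Pike = Pike
Sage ∧ Gale = Gale
Olive ∨ Moss = Olive
Gale ∨ Olive = Olive
Pike ∨ Olive = Cedar
Lark ∧ Cedar = Lark

Lark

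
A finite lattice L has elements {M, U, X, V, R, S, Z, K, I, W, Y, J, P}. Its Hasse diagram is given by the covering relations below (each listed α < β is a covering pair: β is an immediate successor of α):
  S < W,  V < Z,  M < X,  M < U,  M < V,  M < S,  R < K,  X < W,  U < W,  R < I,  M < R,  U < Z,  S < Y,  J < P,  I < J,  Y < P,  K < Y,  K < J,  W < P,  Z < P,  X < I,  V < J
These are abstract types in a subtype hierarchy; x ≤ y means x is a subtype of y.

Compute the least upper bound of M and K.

Common upper bounds of {M, K}: J, K, P, Y.
The least among these is K.

K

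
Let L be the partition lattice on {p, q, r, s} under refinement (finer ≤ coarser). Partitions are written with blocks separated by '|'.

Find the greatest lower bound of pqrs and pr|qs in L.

pr|qs

The meet (common refinement) of pqrs and pr|qs intersects blocks pairwise, giving pr|qs.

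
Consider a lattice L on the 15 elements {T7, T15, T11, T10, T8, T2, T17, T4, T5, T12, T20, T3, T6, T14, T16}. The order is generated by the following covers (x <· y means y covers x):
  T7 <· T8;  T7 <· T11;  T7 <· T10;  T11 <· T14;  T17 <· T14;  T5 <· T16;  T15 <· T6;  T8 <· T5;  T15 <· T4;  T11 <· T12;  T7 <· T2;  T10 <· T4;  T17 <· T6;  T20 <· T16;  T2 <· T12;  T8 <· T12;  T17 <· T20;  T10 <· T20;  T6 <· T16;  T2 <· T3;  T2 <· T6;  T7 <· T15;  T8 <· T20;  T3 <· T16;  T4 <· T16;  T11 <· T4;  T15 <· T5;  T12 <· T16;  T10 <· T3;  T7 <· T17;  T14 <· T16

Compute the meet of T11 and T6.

Common lower bounds of {T11, T6}: T7.
The greatest among these is T7.

T7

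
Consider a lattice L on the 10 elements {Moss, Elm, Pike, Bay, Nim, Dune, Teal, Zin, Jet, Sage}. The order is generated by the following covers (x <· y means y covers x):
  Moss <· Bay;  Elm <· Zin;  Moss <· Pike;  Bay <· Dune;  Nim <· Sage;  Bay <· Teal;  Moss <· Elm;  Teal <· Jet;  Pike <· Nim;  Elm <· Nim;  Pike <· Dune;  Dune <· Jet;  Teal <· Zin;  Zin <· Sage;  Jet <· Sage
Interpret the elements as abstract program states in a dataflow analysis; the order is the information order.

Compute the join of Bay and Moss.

Common upper bounds of {Bay, Moss}: Bay, Dune, Jet, Sage, Teal, Zin.
The least among these is Bay.

Bay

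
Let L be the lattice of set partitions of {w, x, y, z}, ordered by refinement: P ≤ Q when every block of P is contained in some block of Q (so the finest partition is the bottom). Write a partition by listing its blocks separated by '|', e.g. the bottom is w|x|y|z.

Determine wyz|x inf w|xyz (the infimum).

w|x|yz

Common lower bounds of {wyz|x, w|xyz}: w|x|yz, w|x|y|z.
The greatest among these is w|x|yz.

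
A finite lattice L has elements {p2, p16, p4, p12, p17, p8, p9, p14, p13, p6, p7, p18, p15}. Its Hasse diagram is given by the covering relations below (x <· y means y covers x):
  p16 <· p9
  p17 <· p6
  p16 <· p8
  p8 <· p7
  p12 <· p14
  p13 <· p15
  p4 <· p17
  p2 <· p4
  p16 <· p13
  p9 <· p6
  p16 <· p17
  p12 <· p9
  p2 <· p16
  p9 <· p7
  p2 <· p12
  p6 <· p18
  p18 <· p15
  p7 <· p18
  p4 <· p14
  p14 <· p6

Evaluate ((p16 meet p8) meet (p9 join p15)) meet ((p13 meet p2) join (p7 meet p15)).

p16

p16 ∧ p8 = p16
p9 ∨ p15 = p15
p16 ∧ p15 = p16
p13 ∧ p2 = p2
p7 ∧ p15 = p7
p2 ∨ p7 = p7
p16 ∧ p7 = p16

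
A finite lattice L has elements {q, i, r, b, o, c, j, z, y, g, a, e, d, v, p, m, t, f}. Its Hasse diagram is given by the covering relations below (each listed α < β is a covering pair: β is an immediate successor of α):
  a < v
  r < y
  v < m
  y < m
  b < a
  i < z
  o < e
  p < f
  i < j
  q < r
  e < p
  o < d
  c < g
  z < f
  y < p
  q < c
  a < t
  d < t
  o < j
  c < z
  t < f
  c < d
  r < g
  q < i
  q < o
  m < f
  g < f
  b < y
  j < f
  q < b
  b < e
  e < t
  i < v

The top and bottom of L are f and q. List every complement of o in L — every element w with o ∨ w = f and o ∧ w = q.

Need w with o ∨ w = f and o ∧ w = q.
Checking each element gives: g, m, v, z.

g, m, v, z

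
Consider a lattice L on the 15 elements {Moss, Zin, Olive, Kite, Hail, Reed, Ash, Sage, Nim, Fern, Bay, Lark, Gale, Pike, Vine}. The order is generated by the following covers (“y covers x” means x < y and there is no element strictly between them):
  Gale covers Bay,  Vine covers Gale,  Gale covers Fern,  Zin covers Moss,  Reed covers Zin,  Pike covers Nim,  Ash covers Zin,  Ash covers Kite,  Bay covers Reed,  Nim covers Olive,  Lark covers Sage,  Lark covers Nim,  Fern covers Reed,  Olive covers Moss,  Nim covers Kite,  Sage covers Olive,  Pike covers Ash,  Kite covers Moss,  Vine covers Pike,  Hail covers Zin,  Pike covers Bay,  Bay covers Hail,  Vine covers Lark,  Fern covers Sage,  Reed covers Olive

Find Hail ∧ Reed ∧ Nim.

Common lower bounds of {Hail, Reed, Nim}: Moss.
The greatest among these is Moss.

Moss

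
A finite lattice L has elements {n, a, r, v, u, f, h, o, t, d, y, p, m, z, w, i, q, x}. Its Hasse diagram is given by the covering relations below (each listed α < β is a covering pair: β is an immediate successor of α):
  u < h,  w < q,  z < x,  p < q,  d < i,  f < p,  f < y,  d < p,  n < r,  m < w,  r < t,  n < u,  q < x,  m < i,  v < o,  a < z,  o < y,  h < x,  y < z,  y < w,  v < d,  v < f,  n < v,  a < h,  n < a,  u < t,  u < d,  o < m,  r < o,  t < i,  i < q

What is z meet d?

v

Common lower bounds of {z, d}: n, v.
The greatest among these is v.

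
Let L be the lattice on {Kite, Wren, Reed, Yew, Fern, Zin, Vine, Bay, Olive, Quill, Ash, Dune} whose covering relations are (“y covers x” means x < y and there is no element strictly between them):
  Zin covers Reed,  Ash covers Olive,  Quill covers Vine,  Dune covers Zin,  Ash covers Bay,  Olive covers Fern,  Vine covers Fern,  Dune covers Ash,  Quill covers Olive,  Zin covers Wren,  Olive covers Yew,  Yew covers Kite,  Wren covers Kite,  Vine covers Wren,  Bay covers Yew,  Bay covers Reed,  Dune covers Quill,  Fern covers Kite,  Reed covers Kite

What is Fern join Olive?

Olive

Common upper bounds of {Fern, Olive}: Ash, Dune, Olive, Quill.
The least among these is Olive.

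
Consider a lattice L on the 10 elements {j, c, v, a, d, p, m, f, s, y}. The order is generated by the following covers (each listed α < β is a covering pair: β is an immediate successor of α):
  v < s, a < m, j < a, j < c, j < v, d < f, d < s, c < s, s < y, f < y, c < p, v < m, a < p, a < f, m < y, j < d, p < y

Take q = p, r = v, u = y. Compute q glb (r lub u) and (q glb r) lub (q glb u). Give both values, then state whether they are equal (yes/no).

r lub u = y, so q glb (r lub u) = p glb y = p.
q glb r = j and q glb u = p, so (q glb r) lub (q glb u) = j lub p = p.
Equal: yes.

p; p; yes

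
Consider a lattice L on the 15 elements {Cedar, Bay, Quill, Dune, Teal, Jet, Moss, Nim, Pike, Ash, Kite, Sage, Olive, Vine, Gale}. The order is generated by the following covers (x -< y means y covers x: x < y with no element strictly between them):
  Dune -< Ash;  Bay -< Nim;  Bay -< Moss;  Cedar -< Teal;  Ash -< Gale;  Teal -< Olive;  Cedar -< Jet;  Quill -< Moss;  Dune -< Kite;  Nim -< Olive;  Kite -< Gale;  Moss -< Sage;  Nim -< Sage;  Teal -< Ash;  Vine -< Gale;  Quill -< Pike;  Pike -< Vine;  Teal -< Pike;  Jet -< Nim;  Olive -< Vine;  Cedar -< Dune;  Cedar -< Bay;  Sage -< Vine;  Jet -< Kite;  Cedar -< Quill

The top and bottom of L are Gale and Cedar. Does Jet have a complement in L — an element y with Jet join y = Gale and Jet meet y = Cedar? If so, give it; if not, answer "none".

Need y with Jet ∨ y = Gale and Jet ∧ y = Cedar.
Checking each element gives: Ash.

Ash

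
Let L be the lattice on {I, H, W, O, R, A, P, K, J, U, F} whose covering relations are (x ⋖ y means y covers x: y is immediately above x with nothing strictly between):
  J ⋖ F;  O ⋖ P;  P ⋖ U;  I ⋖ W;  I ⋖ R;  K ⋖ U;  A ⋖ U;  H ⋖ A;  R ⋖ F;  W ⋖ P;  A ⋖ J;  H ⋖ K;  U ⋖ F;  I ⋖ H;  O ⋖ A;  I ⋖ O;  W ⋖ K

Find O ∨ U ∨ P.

U

Common upper bounds of {O, U, P}: F, U.
The least among these is U.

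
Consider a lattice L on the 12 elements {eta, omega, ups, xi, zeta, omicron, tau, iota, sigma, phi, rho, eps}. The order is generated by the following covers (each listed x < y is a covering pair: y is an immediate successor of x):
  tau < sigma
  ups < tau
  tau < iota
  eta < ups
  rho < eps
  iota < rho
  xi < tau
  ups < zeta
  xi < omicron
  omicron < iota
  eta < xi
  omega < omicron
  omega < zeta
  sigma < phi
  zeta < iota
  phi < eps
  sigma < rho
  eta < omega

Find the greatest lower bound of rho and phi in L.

Common lower bounds of {rho, phi}: eta, sigma, tau, ups, xi.
The greatest among these is sigma.

sigma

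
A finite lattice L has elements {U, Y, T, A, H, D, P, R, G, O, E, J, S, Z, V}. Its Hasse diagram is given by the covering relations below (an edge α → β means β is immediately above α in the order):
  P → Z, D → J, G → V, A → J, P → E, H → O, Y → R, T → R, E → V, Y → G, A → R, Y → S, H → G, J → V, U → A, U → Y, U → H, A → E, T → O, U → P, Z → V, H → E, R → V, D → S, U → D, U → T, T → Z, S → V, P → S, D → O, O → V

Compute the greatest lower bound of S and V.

Common lower bounds of {S, V}: D, P, S, U, Y.
The greatest among these is S.

S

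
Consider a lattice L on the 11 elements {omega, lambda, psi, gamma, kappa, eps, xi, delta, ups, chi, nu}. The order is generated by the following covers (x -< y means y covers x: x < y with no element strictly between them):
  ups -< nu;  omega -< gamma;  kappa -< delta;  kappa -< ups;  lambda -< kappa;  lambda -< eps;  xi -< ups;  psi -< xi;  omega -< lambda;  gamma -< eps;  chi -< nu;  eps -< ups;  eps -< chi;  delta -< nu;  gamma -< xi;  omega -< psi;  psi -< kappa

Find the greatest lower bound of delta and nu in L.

delta

Common lower bounds of {delta, nu}: delta, kappa, lambda, omega, psi.
The greatest among these is delta.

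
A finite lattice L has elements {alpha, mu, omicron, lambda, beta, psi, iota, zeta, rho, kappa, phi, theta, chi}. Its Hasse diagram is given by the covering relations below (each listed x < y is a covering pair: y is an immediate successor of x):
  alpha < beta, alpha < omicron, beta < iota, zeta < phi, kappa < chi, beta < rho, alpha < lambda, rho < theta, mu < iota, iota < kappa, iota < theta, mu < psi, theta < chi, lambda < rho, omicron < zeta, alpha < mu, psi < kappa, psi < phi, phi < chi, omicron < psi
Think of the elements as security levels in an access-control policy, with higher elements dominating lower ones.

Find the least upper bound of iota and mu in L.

Common upper bounds of {iota, mu}: chi, iota, kappa, theta.
The least among these is iota.

iota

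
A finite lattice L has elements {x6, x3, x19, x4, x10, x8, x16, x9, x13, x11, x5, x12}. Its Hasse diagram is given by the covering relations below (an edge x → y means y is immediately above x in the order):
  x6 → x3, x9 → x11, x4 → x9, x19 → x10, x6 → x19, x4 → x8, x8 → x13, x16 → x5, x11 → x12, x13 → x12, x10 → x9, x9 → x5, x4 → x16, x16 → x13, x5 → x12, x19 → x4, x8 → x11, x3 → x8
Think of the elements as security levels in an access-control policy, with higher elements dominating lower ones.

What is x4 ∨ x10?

x9

Common upper bounds of {x4, x10}: x11, x12, x5, x9.
The least among these is x9.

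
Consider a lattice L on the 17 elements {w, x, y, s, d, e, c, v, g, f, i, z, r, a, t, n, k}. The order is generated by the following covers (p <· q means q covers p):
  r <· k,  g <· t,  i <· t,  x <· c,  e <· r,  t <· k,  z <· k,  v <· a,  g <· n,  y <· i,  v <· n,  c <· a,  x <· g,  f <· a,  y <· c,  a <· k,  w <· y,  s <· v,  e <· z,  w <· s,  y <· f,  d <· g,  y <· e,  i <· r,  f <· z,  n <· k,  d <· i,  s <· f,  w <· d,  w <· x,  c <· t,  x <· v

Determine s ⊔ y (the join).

f

Common upper bounds of {s, y}: a, f, k, z.
The least among these is f.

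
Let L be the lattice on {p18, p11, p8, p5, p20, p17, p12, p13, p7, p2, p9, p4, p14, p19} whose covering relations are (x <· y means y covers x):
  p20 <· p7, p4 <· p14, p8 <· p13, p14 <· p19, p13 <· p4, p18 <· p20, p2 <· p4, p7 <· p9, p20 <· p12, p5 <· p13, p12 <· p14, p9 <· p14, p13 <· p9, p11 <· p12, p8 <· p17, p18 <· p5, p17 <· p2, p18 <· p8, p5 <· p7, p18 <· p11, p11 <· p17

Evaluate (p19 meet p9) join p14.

p14

p19 ∧ p9 = p9
p9 ∨ p14 = p14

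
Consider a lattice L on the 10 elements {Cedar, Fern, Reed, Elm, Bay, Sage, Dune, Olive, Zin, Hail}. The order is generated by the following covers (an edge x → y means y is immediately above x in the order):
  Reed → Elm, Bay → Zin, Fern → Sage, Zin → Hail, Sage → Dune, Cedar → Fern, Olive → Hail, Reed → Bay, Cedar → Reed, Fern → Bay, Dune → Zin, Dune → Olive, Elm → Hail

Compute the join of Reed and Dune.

Common upper bounds of {Reed, Dune}: Hail, Zin.
The least among these is Zin.

Zin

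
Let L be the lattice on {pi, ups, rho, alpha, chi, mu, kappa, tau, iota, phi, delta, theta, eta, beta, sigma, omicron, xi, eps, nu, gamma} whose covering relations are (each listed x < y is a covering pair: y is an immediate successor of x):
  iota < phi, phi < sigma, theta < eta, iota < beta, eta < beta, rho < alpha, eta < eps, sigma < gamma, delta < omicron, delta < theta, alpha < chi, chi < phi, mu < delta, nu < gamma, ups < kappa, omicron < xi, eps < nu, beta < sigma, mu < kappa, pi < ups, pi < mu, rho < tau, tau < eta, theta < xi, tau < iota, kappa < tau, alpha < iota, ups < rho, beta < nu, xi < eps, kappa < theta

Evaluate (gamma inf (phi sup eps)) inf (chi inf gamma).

chi

phi ∨ eps = gamma
gamma ∧ gamma = gamma
chi ∧ gamma = chi
gamma ∧ chi = chi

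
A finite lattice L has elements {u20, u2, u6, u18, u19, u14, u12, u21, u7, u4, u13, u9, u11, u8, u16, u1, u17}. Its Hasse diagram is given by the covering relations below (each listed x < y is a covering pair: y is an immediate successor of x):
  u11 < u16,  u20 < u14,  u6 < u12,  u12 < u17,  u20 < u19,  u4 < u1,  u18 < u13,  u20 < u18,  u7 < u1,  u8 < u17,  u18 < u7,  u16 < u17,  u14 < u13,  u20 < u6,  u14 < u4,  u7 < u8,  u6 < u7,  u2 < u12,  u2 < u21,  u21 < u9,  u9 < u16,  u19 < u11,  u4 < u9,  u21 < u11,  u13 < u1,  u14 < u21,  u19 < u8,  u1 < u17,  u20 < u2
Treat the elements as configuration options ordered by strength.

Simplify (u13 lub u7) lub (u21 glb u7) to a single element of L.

u1

u13 ∨ u7 = u1
u21 ∧ u7 = u20
u1 ∨ u20 = u1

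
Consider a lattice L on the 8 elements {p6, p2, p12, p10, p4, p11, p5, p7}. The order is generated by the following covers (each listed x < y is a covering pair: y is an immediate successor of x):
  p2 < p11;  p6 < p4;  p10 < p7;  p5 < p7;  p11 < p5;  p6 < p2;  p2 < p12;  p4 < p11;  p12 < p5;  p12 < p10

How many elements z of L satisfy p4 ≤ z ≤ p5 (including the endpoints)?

The interval [p4, p5] = {p11, p4, p5}, which has 3 elements.

3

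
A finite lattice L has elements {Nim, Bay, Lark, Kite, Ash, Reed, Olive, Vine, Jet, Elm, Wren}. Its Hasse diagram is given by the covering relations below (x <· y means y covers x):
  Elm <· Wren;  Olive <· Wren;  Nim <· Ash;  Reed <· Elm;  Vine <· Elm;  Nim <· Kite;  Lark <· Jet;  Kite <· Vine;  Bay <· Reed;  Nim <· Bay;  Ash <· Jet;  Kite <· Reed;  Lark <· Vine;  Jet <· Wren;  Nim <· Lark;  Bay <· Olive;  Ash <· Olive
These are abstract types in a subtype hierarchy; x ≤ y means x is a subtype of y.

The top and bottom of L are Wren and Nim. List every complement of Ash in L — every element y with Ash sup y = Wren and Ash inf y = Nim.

Elm, Kite, Reed, Vine

Need y with Ash ∨ y = Wren and Ash ∧ y = Nim.
Checking each element gives: Elm, Kite, Reed, Vine.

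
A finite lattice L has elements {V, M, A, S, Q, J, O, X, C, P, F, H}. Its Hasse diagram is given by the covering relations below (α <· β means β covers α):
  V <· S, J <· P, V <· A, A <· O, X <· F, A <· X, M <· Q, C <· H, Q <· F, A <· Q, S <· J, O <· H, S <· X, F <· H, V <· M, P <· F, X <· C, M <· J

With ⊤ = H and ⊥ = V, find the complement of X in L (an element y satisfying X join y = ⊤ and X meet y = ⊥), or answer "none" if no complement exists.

none

For every candidate y, either X ∨ y ≠ H or X ∧ y ≠ V; no complement exists.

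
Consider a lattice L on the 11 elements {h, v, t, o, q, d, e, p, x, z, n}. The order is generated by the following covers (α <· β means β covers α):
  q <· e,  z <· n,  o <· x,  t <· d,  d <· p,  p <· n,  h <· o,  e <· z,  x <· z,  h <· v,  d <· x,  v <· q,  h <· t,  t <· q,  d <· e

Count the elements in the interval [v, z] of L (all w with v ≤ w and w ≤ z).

4

The interval [v, z] = {e, q, v, z}, which has 4 elements.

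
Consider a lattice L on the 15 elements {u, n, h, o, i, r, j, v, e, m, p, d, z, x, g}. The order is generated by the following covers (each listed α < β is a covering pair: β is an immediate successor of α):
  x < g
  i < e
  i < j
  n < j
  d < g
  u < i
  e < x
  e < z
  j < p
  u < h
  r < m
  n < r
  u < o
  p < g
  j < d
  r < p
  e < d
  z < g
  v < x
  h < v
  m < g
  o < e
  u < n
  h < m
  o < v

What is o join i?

e

Common upper bounds of {o, i}: d, e, g, x, z.
The least among these is e.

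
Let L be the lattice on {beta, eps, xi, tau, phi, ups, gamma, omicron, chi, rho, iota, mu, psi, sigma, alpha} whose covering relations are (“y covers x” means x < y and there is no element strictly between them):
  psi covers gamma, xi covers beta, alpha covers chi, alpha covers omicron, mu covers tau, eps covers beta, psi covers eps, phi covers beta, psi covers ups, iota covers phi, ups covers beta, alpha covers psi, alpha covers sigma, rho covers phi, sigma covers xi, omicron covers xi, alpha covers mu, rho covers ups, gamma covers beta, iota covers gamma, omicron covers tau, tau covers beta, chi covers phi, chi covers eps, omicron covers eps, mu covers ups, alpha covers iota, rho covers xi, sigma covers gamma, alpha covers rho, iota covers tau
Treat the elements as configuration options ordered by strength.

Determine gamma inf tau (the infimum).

Common lower bounds of {gamma, tau}: beta.
The greatest among these is beta.

beta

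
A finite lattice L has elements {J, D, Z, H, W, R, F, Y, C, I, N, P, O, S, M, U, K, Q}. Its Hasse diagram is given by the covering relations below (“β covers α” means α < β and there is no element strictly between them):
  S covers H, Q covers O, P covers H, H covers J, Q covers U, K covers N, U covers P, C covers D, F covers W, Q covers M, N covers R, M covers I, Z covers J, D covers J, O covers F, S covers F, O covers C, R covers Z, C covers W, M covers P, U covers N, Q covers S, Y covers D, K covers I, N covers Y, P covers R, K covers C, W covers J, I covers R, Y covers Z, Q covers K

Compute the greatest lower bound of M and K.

I

Common lower bounds of {M, K}: I, J, R, Z.
The greatest among these is I.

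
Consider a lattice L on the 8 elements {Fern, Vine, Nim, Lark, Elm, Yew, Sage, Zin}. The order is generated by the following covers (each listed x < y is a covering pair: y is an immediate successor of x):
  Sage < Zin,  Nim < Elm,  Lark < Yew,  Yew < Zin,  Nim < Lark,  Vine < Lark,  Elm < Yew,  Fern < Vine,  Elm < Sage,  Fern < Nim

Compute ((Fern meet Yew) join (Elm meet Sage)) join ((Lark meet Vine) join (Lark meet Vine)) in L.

Fern ∧ Yew = Fern
Elm ∧ Sage = Elm
Fern ∨ Elm = Elm
Lark ∧ Vine = Vine
Lark ∧ Vine = Vine
Vine ∨ Vine = Vine
Elm ∨ Vine = Yew

Yew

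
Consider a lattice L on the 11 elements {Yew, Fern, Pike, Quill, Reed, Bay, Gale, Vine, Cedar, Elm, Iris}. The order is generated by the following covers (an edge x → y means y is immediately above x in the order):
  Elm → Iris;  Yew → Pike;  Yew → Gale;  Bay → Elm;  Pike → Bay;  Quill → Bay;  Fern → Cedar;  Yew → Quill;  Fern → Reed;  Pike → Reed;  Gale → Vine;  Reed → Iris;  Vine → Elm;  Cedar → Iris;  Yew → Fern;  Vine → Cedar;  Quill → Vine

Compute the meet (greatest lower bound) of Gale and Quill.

Common lower bounds of {Gale, Quill}: Yew.
The greatest among these is Yew.

Yew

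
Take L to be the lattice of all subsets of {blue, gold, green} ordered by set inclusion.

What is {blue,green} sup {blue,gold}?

{blue,gold,green}

Under ⊆, join is union: {blue,green} ∪ {blue,gold} = {blue,gold,green}.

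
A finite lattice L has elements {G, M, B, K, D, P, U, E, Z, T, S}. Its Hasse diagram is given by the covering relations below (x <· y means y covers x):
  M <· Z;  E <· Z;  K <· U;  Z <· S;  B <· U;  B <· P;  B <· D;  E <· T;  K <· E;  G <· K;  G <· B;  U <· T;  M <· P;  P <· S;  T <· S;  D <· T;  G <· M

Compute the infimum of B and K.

Common lower bounds of {B, K}: G.
The greatest among these is G.

G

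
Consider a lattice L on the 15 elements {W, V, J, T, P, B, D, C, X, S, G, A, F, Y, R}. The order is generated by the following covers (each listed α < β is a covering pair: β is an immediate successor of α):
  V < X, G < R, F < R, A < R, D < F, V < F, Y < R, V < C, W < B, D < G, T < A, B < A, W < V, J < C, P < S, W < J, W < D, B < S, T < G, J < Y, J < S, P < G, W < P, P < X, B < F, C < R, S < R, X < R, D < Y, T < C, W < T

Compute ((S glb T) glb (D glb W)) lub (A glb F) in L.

S ∧ T = W
D ∧ W = W
W ∧ W = W
A ∧ F = B
W ∨ B = B

B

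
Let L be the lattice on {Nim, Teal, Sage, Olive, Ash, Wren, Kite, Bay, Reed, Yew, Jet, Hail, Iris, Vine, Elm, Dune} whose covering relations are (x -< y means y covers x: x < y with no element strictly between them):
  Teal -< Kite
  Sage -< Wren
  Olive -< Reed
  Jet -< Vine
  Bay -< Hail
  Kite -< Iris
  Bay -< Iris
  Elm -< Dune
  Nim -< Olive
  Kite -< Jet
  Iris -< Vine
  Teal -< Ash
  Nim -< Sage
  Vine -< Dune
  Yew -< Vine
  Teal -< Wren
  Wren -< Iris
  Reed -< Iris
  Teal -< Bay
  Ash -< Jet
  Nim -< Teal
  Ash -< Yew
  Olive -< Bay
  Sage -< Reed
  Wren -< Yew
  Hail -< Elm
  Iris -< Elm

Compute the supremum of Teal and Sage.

Wren

Common upper bounds of {Teal, Sage}: Dune, Elm, Iris, Vine, Wren, Yew.
The least among these is Wren.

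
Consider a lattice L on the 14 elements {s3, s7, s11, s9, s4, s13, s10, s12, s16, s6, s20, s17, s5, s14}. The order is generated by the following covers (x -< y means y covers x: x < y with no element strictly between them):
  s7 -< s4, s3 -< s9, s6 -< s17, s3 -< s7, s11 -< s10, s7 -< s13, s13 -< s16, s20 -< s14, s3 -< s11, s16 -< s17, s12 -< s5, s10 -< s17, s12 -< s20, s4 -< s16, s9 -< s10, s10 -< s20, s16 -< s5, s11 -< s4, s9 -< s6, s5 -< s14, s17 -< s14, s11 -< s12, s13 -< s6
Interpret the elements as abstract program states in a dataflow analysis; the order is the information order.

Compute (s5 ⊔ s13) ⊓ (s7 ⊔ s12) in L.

s5

s5 ∨ s13 = s5
s7 ∨ s12 = s5
s5 ∧ s5 = s5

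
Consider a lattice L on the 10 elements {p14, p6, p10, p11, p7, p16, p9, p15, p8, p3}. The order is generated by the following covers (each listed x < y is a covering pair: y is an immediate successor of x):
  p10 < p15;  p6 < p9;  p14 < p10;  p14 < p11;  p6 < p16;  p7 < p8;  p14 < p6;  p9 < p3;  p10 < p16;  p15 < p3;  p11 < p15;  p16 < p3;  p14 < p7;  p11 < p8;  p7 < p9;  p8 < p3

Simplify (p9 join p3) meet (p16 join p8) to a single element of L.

p9 ∨ p3 = p3
p16 ∨ p8 = p3
p3 ∧ p3 = p3

p3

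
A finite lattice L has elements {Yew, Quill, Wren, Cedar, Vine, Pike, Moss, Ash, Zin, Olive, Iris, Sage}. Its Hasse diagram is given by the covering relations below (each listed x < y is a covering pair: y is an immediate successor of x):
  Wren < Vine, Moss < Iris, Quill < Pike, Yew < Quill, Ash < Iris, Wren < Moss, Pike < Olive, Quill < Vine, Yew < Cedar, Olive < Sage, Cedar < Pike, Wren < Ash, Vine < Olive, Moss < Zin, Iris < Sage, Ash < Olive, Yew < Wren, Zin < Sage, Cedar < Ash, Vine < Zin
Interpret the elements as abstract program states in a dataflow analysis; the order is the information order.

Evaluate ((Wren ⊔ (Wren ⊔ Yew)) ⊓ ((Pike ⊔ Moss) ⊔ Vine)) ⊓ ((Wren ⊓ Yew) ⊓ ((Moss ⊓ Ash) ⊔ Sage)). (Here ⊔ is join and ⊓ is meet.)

Yew

Wren ∨ Yew = Wren
Wren ∨ Wren = Wren
Pike ∨ Moss = Sage
Sage ∨ Vine = Sage
Wren ∧ Sage = Wren
Wren ∧ Yew = Yew
Moss ∧ Ash = Wren
Wren ∨ Sage = Sage
Yew ∧ Sage = Yew
Wren ∧ Yew = Yew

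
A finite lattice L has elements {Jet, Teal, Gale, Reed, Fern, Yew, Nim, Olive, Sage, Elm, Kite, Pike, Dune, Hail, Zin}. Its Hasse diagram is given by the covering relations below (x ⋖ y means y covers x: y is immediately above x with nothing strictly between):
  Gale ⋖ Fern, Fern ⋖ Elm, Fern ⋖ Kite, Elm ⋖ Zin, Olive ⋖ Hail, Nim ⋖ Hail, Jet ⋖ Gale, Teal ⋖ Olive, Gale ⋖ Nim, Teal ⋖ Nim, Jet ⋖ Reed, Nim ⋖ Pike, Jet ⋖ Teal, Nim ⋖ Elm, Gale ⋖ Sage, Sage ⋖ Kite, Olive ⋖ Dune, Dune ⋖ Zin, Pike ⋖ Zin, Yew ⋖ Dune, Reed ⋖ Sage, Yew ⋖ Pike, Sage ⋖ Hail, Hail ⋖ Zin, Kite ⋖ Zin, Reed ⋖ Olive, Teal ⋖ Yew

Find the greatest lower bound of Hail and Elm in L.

Nim

Common lower bounds of {Hail, Elm}: Gale, Jet, Nim, Teal.
The greatest among these is Nim.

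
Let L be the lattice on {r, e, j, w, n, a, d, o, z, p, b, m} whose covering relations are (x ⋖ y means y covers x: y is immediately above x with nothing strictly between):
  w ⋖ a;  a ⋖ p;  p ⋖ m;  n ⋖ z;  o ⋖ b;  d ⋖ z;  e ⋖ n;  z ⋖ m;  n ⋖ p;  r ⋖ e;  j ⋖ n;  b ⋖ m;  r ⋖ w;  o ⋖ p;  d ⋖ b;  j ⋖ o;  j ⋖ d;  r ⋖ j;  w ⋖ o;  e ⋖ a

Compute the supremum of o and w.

Common upper bounds of {o, w}: b, m, o, p.
The least among these is o.

o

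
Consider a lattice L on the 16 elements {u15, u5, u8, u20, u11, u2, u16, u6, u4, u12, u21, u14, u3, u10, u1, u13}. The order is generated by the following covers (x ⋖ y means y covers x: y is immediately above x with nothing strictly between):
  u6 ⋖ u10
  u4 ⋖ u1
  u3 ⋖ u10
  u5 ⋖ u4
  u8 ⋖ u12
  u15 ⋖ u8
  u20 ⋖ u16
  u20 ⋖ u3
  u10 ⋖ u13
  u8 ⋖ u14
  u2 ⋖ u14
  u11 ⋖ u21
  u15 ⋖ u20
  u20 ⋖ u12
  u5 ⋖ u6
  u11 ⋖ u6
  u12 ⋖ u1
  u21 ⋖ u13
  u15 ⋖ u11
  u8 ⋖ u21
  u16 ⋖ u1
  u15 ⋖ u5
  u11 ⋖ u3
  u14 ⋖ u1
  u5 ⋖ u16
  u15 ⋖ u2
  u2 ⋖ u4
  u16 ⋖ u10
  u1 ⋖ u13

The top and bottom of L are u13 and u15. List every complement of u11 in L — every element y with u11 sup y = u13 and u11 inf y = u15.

u1, u12, u14, u2, u4

Need y with u11 ∨ y = u13 and u11 ∧ y = u15.
Checking each element gives: u1, u12, u14, u2, u4.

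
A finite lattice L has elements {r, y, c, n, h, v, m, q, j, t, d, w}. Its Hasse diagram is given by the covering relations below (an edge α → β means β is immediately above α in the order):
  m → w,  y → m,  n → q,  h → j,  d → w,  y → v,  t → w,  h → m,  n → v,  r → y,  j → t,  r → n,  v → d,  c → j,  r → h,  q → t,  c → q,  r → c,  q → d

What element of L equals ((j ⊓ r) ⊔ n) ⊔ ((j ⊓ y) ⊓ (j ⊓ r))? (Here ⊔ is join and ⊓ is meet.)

j ∧ r = r
r ∨ n = n
j ∧ y = r
j ∧ r = r
r ∧ r = r
n ∨ r = n

n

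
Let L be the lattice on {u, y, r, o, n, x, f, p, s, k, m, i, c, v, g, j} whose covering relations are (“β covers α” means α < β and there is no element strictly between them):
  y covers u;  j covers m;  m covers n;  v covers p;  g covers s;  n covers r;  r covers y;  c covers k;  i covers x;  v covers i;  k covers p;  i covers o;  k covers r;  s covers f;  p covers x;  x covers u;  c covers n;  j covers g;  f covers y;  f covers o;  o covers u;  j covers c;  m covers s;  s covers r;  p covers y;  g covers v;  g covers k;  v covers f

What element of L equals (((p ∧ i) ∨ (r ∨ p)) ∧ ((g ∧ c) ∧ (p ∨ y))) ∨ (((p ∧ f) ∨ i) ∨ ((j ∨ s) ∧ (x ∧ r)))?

p ∧ i = x
r ∨ p = k
x ∨ k = k
g ∧ c = k
p ∨ y = p
k ∧ p = p
k ∧ p = p
p ∧ f = y
y ∨ i = v
j ∨ s = j
x ∧ r = u
j ∧ u = u
v ∨ u = v
p ∨ v = v

v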